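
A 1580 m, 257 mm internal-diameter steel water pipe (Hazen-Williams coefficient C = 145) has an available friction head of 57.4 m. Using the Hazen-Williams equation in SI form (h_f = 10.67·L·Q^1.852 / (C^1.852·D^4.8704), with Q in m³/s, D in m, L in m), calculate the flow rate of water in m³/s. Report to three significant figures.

Rearranging: Q = [h_f·C^1.852·D^4.8704 / (10.67·L)]^(1/1.852)
Q = [57.4·145^1.852·0.257^4.8704 / (10.67·1580)]^0.540 = 0.1893 m³/s

Q ≈ 0.189 m³/s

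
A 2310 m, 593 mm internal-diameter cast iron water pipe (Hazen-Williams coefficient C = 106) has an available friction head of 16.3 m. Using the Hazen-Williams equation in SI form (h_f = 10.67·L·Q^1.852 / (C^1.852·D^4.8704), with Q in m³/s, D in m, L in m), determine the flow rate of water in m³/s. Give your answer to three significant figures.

Q ≈ 0.515 m³/s

Rearranging: Q = [h_f·C^1.852·D^4.8704 / (10.67·L)]^(1/1.852)
Q = [16.3·106^1.852·0.593^4.8704 / (10.67·2310)]^0.540 = 0.5148 m³/s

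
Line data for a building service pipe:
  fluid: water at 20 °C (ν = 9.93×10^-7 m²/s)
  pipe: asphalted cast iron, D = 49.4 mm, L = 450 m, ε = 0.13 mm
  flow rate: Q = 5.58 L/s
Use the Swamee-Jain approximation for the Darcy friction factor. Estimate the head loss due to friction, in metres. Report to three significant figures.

h_f ≈ 104 m

V = 4Q/(πD²) = 4·0.00558/(π·0.0494²) = 2.911 m/s
Re = VD/ν = 2.911·0.0494/9.93×10^-7 = 1.45×10^5 → turbulent
ε/D = 0.13/49.4 = 0.00263
Swamee-Jain: f = 0.02644
h_f = f(L/D)V²/(2g) = 0.02644·(450/0.0494)·2.911²/(2·9.81) = 104.0 m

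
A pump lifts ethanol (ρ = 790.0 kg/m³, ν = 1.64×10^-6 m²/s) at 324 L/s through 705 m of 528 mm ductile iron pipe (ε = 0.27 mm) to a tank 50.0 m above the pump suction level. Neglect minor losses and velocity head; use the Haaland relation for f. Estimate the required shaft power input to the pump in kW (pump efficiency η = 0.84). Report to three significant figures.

P_shaft ≈ 157 kW

V = 4Q/(πD²) = 1.480 m/s; Re = 4.76×10^5; ε/D = 5.11×10^-4; f = 0.01769
h_f = f(L/D)V²/2g = 2.636 m
Total head H = z + h_f = 50.0 + 2.636 = 52.64 m
P_hyd = ρgQH = 790.0·9.81·0.324·52.64 = 132.2 kW
P_shaft = P_hyd/η = 132.2/0.84 = 157.3 kW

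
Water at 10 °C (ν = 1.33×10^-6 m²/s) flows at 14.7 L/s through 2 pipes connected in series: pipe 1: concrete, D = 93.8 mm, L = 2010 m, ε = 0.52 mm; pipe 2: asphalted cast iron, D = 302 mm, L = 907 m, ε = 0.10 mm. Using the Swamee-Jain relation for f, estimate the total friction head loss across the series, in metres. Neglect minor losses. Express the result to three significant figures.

H ≈ 159 m

Pipe 1: V = 2.127 m/s, Re = 1.50×10^5, ε/D = 0.00554, f = 0.03213, h_1 = f(L/D)V²/2g = 158.8 m
Pipe 2: V = 0.2052 m/s, Re = 4.66×10^4, ε/D = 3.31×10^-4, f = 0.02232, h_2 = f(L/D)V²/2g = 0.1439 m
Series → Q common, losses add: H = Σh = 159.0 m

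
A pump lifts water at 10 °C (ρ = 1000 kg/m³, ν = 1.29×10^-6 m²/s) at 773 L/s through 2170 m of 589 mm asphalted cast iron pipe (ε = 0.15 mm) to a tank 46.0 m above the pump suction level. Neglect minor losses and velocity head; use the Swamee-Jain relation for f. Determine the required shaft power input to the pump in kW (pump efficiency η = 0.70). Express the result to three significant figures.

V = 4Q/(πD²) = 2.837 m/s; Re = 1.30×10^6; ε/D = 2.55×10^-4; f = 0.01516
h_f = f(L/D)V²/2g = 22.91 m
Total head H = z + h_f = 46.0 + 22.91 = 68.91 m
P_hyd = ρgQH = 1000·9.81·0.773·68.91 = 522.6 kW
P_shaft = P_hyd/η = 522.6/0.70 = 746.5 kW

P_shaft ≈ 747 kW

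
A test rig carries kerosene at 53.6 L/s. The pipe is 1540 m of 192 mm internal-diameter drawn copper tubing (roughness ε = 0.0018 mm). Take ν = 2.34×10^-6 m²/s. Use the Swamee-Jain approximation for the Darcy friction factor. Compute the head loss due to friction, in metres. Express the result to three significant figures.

h_f ≈ 23.1 m

V = 4Q/(πD²) = 4·0.0536/(π·0.192²) = 1.851 m/s
Re = VD/ν = 1.851·0.192/2.34×10^-6 = 1.52×10^5 → turbulent
ε/D = 0.0018/192 = 9.37×10^-6
Swamee-Jain: f = 0.01647
h_f = f(L/D)V²/(2g) = 0.01647·(1540/0.192)·1.851²/(2·9.81) = 23.08 m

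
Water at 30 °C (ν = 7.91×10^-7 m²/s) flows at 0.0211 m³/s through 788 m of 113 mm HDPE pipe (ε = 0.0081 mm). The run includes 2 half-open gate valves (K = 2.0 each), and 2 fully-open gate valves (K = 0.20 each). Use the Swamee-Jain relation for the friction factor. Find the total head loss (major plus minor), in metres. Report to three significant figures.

H_L ≈ 24.8 m

V = 4Q/(πD²) = 2.104 m/s; V²/2g = 0.2256 m
Re = 3.01×10^5, ε/D = 7.17×10^-5 → f = 0.01516 (Swamee-Jain)
Major: h_f = f(L/D)·V²/2g = 0.01516·6973·0.2256 = 23.84 m
Minor: ΣK = 4.40; h_m = ΣK·V²/2g = 0.9927 m
Total H_L = 23.84 + 0.9927 = 24.84 m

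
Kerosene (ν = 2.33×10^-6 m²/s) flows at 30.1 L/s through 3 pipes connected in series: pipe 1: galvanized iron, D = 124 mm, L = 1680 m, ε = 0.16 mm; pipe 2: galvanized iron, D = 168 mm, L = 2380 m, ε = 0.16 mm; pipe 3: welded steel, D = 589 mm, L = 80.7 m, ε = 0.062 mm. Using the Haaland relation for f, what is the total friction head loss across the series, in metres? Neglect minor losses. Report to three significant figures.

H ≈ 126 m

Pipe 1: V = 2.492 m/s, Re = 1.33×10^5, ε/D = 0.00129, f = 0.02249, h_1 = f(L/D)V²/2g = 96.46 m
Pipe 2: V = 1.358 m/s, Re = 9.79×10^4, ε/D = 9.52×10^-4, f = 0.02184, h_2 = f(L/D)V²/2g = 29.08 m
Pipe 3: V = 0.1105 m/s, Re = 2.79×10^4, ε/D = 1.05×10^-4, f = 0.02393, h_3 = f(L/D)V²/2g = 0.002039 m
Series → Q common, losses add: H = Σh = 125.5 m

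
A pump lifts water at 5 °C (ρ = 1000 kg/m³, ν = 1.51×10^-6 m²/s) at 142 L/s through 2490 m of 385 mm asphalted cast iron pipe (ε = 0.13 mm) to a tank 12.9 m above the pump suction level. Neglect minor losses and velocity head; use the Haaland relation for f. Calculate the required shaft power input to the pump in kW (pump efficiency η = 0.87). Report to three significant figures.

P_shaft ≈ 34.0 kW

V = 4Q/(πD²) = 1.220 m/s; Re = 3.11×10^5; ε/D = 3.38×10^-4; f = 0.01701
h_f = f(L/D)V²/2g = 8.342 m
Total head H = z + h_f = 12.9 + 8.342 = 21.24 m
P_hyd = ρgQH = 1000·9.81·0.142·21.24 = 29.59 kW
P_shaft = P_hyd/η = 29.59/0.87 = 34.01 kW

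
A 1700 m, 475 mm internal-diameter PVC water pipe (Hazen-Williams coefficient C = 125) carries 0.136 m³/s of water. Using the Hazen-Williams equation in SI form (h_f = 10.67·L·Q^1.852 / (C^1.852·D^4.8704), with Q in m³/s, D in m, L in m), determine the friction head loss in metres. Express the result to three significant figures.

h_f ≈ 2.21 m

h_f = 10.67·1700·0.136^1.852 / (125^1.852·0.475^4.8704) = 2.214 m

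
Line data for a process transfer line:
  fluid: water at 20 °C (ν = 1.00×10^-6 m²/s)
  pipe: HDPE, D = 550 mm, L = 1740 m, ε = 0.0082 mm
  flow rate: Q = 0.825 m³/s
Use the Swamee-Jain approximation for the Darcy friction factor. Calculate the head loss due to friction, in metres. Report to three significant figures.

V = 4Q/(πD²) = 4·0.825/(π·0.550²) = 3.472 m/s
Re = VD/ν = 3.472·0.550/1.00×10^-6 = 1.91×10^6 → turbulent
ε/D = 0.0082/550 = 1.49×10^-5
Swamee-Jain: f = 0.01097
h_f = f(L/D)V²/(2g) = 0.01097·(1740/0.550)·3.472²/(2·9.81) = 21.32 m

h_f ≈ 21.3 m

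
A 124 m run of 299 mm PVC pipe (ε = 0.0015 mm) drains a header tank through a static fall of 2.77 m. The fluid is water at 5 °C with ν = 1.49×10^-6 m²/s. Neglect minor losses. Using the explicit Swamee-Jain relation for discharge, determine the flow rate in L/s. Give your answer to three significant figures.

Swamee-Jain (Type II): Q = -0.965·√(gD⁵h_f/L)·ln[ε/(3.7D) + √(3.17ν²L/(gD³h_f))]
√(gD⁵h_f/L) = √(9.81·0.299⁵·2.77/124) = 0.02288
ε/(3.7D) = 1.36×10^-6; √(3.17ν²L/(gD³h_f)) = 3.47×10^-5
Q = -0.965·0.02288·ln(3.602×10^-5) = 0.2259 m³/s
Check: V = 3.22 m/s, Re = 6.46×10^5, f = 0.01261, h_f = 2.76 m ≈ 2.77 m ✓

Q ≈ 226 L/s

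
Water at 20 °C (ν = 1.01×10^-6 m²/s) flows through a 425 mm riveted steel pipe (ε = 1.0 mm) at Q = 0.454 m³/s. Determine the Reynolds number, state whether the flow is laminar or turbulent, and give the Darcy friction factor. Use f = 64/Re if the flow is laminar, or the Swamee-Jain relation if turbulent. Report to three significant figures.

Re ≈ 1.35×10^6; turbulent; f ≈ 0.0246

V = 4Q/(πD²) = 3.200 m/s
Re = VD/ν = 3.200·0.425/1.01×10^-6 = 1.35×10^6
Re > 4000 → turbulent; ε/D = 0.00235
Swamee-Jain: f = 0.02465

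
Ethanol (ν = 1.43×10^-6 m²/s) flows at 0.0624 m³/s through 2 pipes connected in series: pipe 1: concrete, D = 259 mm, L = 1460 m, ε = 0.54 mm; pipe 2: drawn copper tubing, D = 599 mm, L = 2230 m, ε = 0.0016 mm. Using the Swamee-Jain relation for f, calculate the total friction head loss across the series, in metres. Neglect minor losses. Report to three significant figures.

H ≈ 10.1 m

Pipe 1: V = 1.184 m/s, Re = 2.15×10^5, ε/D = 0.00208, f = 0.02466, h_1 = f(L/D)V²/2g = 9.940 m
Pipe 2: V = 0.2214 m/s, Re = 9.28×10^4, ε/D = 2.67×10^-6, f = 0.01816, h_2 = f(L/D)V²/2g = 0.1690 m
Series → Q common, losses add: H = Σh = 10.11 m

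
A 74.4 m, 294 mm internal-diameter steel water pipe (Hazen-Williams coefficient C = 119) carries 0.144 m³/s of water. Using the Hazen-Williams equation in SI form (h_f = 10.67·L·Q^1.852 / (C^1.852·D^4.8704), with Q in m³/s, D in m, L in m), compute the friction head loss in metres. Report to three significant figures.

h_f ≈ 1.22 m

h_f = 10.67·74.4·0.144^1.852 / (119^1.852·0.294^4.8704) = 1.220 m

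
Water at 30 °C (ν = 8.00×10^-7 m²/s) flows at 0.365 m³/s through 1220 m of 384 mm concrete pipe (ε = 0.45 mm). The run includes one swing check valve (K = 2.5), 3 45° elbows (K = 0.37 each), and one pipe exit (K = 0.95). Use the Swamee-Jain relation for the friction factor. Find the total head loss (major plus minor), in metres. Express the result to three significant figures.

H_L ≈ 35.5 m

V = 4Q/(πD²) = 3.152 m/s; V²/2g = 0.5063 m
Re = 1.51×10^6, ε/D = 0.00117 → f = 0.02066 (Swamee-Jain)
Major: h_f = f(L/D)·V²/2g = 0.02066·3177·0.5063 = 33.24 m
Minor: ΣK = 4.56; h_m = ΣK·V²/2g = 2.309 m
Total H_L = 33.24 + 2.309 = 35.55 m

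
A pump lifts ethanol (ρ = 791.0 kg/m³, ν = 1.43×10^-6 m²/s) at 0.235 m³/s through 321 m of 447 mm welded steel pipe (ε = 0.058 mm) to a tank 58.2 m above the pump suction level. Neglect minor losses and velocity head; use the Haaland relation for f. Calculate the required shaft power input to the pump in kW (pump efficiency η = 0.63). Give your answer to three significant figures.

P_shaft ≈ 172 kW

V = 4Q/(πD²) = 1.497 m/s; Re = 4.68×10^5; ε/D = 1.30×10^-4; f = 0.01469
h_f = f(L/D)V²/2g = 1.206 m
Total head H = z + h_f = 58.2 + 1.206 = 59.41 m
P_hyd = ρgQH = 791.0·9.81·0.235·59.41 = 108.3 kW
P_shaft = P_hyd/η = 108.3/0.63 = 171.9 kW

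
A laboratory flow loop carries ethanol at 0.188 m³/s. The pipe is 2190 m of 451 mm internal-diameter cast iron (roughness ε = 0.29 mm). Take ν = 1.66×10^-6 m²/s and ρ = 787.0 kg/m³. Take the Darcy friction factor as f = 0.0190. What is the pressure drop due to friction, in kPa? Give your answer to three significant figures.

Δp ≈ 50.3 kPa

V = 4Q/(πD²) = 4·0.188/(π·0.451²) = 1.177 m/s
h_f = f(L/D)V²/(2g) = 0.01900·(2190/0.451)·1.177²/(2·9.81) = 6.513 m
Δp = ρg·h_f = 787.0·9.81·6.513 = 50.28 kPa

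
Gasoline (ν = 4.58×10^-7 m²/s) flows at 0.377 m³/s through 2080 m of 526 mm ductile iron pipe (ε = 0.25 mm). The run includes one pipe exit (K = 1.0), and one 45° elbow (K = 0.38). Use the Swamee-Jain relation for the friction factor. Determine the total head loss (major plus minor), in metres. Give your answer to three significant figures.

H_L ≈ 10.4 m

V = 4Q/(πD²) = 1.735 m/s; V²/2g = 0.1534 m
Re = 1.99×10^6, ε/D = 4.75×10^-4 → f = 0.01685 (Swamee-Jain)
Major: h_f = f(L/D)·V²/2g = 0.01685·3954·0.1534 = 10.22 m
Minor: ΣK = 1.38; h_m = ΣK·V²/2g = 0.2117 m
Total H_L = 10.22 + 0.2117 = 10.44 m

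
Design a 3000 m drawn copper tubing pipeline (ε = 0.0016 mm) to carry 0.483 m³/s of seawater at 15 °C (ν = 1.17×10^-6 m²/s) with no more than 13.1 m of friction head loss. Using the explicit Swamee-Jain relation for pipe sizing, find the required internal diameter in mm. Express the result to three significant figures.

Swamee-Jain (Type III): D = 0.66·[ε^1.25·(LQ²/(gh_f))^4.75 + ν·Q^9.4·(L/(gh_f))^5.2]^0.04
LQ²/(gh_f) = 5.446; L/(gh_f) = 23.34
Term 1 = ε^1.25·(…)^4.75 = 1.78×10^-4; Term 2 = ν·Q^9.4·(…)^5.2 = 0.0163
D = 0.66·(1.78×10^-4 + 0.0163)^0.04 = 0.5600 m = 560 mm
Check: V = 1.96 m/s, Re = 9.39×10^5, f = 0.01180, h_f = 12.4 m ≈ 13.1 m ✓

D ≈ 560 mm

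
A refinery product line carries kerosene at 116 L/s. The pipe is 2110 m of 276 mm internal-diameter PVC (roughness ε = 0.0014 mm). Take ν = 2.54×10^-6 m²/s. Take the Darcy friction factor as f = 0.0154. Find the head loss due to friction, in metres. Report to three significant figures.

V = 4Q/(πD²) = 4·0.116/(π·0.276²) = 1.939 m/s
h_f = f(L/D)V²/(2g) = 0.01540·(2110/0.276)·1.939²/(2·9.81) = 22.56 m

h_f ≈ 22.6 m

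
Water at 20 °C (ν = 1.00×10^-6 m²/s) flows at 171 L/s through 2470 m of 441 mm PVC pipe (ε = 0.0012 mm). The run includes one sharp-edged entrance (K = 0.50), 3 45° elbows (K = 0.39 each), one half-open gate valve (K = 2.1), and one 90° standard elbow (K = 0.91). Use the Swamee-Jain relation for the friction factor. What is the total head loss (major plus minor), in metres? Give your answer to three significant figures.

H_L ≈ 5.01 m

V = 4Q/(πD²) = 1.120 m/s; V²/2g = 0.06388 m
Re = 4.94×10^5, ε/D = 2.72×10^-6 → f = 0.01316 (Swamee-Jain)
Major: h_f = f(L/D)·V²/2g = 0.01316·5601·0.06388 = 4.710 m
Minor: ΣK = 4.68; h_m = ΣK·V²/2g = 0.2990 m
Total H_L = 4.710 + 0.2990 = 5.009 m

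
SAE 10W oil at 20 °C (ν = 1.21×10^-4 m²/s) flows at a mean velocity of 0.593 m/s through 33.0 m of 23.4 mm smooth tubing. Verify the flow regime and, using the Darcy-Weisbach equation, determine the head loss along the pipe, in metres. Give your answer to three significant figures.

h_f ≈ 14.1 m

Re = VD/ν = 0.593·0.02340/1.21×10^-4 = 115 → laminar (Re < 2300)
f = 64/Re = 0.5581
h_f = f(L/D)V²/(2g) = 0.5581·(33.0/0.02340)·0.593²/(2·9.81) = 14.11 m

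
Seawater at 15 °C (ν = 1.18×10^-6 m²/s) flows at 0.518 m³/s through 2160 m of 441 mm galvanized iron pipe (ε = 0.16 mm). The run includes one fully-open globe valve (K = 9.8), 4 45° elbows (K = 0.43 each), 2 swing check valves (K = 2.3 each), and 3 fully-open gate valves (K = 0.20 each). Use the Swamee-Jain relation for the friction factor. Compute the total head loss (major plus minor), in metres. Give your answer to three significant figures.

V = 4Q/(πD²) = 3.391 m/s; V²/2g = 0.5862 m
Re = 1.27×10^6, ε/D = 3.63×10^-4 → f = 0.01616 (Swamee-Jain)
Major: h_f = f(L/D)·V²/2g = 0.01616·4898·0.5862 = 46.39 m
Minor: ΣK = 16.7; h_m = ΣK·V²/2g = 9.801 m
Total H_L = 46.39 + 9.801 = 56.19 m

H_L ≈ 56.2 m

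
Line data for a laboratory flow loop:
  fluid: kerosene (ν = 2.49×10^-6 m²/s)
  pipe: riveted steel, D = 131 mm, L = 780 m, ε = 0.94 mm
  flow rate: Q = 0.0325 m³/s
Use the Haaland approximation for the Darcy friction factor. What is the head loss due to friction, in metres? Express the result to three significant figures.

h_f ≈ 61.0 m

V = 4Q/(πD²) = 4·0.0325/(π·0.131²) = 2.411 m/s
Re = VD/ν = 2.411·0.131/2.49×10^-6 = 1.27×10^5 → turbulent
ε/D = 0.94/131 = 0.00718
Haaland: f = 0.03459
h_f = f(L/D)V²/(2g) = 0.03459·(780/0.131)·2.411²/(2·9.81) = 61.03 m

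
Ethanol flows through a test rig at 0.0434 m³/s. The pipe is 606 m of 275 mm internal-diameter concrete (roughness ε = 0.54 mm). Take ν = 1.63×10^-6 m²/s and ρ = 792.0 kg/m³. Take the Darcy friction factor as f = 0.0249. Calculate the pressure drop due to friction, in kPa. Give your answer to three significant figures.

Δp ≈ 11.6 kPa

V = 4Q/(πD²) = 4·0.0434/(π·0.275²) = 0.7307 m/s
h_f = f(L/D)V²/(2g) = 0.02490·(606/0.275)·0.7307²/(2·9.81) = 1.493 m
Δp = ρg·h_f = 792.0·9.81·1.493 = 11.60 kPa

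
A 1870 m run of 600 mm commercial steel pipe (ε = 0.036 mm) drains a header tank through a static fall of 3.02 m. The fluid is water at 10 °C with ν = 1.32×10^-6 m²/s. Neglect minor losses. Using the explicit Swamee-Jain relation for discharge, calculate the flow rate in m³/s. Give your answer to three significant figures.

Swamee-Jain (Type II): Q = -0.965·√(gD⁵h_f/L)·ln[ε/(3.7D) + √(3.17ν²L/(gD³h_f))]
√(gD⁵h_f/L) = √(9.81·0.600⁵·3.02/1870) = 0.03510
ε/(3.7D) = 1.62×10^-5; √(3.17ν²L/(gD³h_f)) = 4.02×10^-5
Q = -0.965·0.03510·ln(5.639×10^-5) = 0.3314 m³/s
Check: V = 1.17 m/s, Re = 5.33×10^5, f = 0.01385, h_f = 3.02 m ≈ 3.02 m ✓

Q ≈ 0.331 m³/s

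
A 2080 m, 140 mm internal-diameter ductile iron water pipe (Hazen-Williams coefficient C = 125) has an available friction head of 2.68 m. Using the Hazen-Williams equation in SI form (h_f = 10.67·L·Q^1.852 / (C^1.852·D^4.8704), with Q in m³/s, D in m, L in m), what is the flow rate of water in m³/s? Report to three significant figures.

Rearranging: Q = [h_f·C^1.852·D^4.8704 / (10.67·L)]^(1/1.852)
Q = [2.68·125^1.852·0.140^4.8704 / (10.67·2080)]^0.540 = 0.005442 m³/s

Q ≈ 0.00544 m³/s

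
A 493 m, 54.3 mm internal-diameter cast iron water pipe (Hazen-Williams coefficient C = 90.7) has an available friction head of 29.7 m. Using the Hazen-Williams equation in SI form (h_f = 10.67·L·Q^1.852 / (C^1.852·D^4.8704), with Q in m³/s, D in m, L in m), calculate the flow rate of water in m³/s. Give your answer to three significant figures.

Q ≈ 0.00261 m³/s

Rearranging: Q = [h_f·C^1.852·D^4.8704 / (10.67·L)]^(1/1.852)
Q = [29.7·90.7^1.852·0.0543^4.8704 / (10.67·493)]^0.540 = 0.002609 m³/s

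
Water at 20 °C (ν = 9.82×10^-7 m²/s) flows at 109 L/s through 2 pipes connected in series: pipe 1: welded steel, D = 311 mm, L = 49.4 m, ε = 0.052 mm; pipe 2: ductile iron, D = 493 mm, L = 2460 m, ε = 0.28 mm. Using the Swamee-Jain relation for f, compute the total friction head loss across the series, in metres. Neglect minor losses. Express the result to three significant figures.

H ≈ 1.81 m

Pipe 1: V = 1.435 m/s, Re = 4.54×10^5, ε/D = 1.67×10^-4, f = 0.01533, h_1 = f(L/D)V²/2g = 0.2556 m
Pipe 2: V = 0.5710 m/s, Re = 2.87×10^5, ε/D = 5.68×10^-4, f = 0.01876, h_2 = f(L/D)V²/2g = 1.556 m
Series → Q common, losses add: H = Σh = 1.812 m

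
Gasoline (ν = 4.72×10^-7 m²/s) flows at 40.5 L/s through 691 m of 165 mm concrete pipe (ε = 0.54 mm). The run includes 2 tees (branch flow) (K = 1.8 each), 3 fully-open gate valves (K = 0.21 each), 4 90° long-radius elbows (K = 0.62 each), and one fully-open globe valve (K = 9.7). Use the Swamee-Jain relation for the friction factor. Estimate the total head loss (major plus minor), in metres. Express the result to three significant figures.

V = 4Q/(πD²) = 1.894 m/s; V²/2g = 0.1829 m
Re = 6.62×10^5, ε/D = 0.00327 → f = 0.02710 (Swamee-Jain)
Major: h_f = f(L/D)·V²/2g = 0.02710·4188·0.1829 = 20.75 m
Minor: ΣK = 16.4; h_m = ΣK·V²/2g = 3.001 m
Total H_L = 20.75 + 3.001 = 23.75 m

H_L ≈ 23.8 m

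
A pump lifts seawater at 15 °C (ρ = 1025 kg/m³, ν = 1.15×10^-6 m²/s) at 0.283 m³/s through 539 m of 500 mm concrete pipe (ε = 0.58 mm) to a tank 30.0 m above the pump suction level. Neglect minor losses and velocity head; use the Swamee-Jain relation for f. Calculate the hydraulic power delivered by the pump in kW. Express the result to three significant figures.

P_hyd ≈ 92.2 kW

V = 4Q/(πD²) = 1.441 m/s; Re = 6.27×10^5; ε/D = 0.00116; f = 0.02091
h_f = f(L/D)V²/2g = 2.386 m
Total head H = z + h_f = 30.0 + 2.386 = 32.39 m
P_hyd = ρgQH = 1025·9.81·0.283·32.39 = 92.16 kW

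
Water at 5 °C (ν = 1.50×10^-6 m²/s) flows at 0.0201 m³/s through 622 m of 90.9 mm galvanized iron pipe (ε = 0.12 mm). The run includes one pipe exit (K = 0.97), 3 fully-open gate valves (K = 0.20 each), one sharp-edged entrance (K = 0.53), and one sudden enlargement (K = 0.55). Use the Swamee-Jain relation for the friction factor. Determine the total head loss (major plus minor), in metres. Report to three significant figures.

V = 4Q/(πD²) = 3.097 m/s; V²/2g = 0.4889 m
Re = 1.88×10^5, ε/D = 0.00132 → f = 0.02244 (Swamee-Jain)
Major: h_f = f(L/D)·V²/2g = 0.02244·6843·0.4889 = 75.09 m
Minor: ΣK = 2.65; h_m = ΣK·V²/2g = 1.296 m
Total H_L = 75.09 + 1.296 = 76.39 m

H_L ≈ 76.4 m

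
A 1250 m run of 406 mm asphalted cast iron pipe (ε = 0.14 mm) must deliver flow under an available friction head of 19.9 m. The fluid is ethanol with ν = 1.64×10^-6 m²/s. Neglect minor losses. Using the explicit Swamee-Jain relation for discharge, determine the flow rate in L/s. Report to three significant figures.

Q ≈ 361 L/s

Swamee-Jain (Type II): Q = -0.965·√(gD⁵h_f/L)·ln[ε/(3.7D) + √(3.17ν²L/(gD³h_f))]
√(gD⁵h_f/L) = √(9.81·0.406⁵·19.9/1250) = 0.04151
ε/(3.7D) = 9.32×10^-5; √(3.17ν²L/(gD³h_f)) = 2.86×10^-5
Q = -0.965·0.04151·ln(1.218×10^-4) = 0.3610 m³/s
Check: V = 2.79 m/s, Re = 6.90×10^5, f = 0.01641, h_f = 20.0 m ≈ 19.9 m ✓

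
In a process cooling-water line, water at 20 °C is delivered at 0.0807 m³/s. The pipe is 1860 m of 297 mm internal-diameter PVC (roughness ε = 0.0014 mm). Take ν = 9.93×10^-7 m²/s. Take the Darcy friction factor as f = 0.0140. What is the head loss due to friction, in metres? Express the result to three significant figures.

h_f ≈ 6.06 m

V = 4Q/(πD²) = 4·0.0807/(π·0.297²) = 1.165 m/s
h_f = f(L/D)V²/(2g) = 0.01400·(1860/0.297)·1.165²/(2·9.81) = 6.064 m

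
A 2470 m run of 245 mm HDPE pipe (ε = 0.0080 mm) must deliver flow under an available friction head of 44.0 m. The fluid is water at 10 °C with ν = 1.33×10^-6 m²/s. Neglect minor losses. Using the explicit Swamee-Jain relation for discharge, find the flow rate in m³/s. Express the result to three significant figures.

Q ≈ 0.117 m³/s

Swamee-Jain (Type II): Q = -0.965·√(gD⁵h_f/L)·ln[ε/(3.7D) + √(3.17ν²L/(gD³h_f))]
√(gD⁵h_f/L) = √(9.81·0.245⁵·44.0/2470) = 0.01242
ε/(3.7D) = 8.83×10^-6; √(3.17ν²L/(gD³h_f)) = 4.67×10^-5
Q = -0.965·0.01242·ln(5.554×10^-5) = 0.1174 m³/s
Check: V = 2.49 m/s, Re = 4.59×10^5, f = 0.01377, h_f = 43.9 m ≈ 44.0 m ✓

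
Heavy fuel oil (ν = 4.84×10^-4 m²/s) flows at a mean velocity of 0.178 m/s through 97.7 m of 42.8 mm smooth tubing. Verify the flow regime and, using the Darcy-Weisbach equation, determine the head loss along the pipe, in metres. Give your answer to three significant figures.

Re = VD/ν = 0.178·0.04280/4.84×10^-4 = 15.7 → laminar (Re < 2300)
f = 64/Re = 4.066
h_f = f(L/D)V²/(2g) = 4.066·(97.7/0.04280)·0.178²/(2·9.81) = 14.99 m

h_f ≈ 15.0 m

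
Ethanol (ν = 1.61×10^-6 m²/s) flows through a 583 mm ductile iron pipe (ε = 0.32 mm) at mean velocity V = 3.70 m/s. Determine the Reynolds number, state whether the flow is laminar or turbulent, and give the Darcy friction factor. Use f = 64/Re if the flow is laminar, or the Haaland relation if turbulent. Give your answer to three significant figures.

Re = VD/ν = 3.700·0.583/1.61×10^-6 = 1.34×10^6
Re > 4000 → turbulent; ε/D = 5.49×10^-4
Haaland: f = 0.01740

Re ≈ 1.34×10^6; turbulent; f ≈ 0.0174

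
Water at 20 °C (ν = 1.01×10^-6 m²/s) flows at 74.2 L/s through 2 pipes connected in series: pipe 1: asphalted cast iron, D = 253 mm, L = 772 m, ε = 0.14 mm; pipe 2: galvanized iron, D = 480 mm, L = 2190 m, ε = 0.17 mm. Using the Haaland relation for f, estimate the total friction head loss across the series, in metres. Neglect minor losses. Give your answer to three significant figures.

H ≈ 6.85 m

Pipe 1: V = 1.476 m/s, Re = 3.70×10^5, ε/D = 5.53×10^-4, f = 0.01816, h_1 = f(L/D)V²/2g = 6.153 m
Pipe 2: V = 0.4100 m/s, Re = 1.95×10^5, ε/D = 3.54×10^-4, f = 0.01788, h_2 = f(L/D)V²/2g = 0.6990 m
Series → Q common, losses add: H = Σh = 6.852 m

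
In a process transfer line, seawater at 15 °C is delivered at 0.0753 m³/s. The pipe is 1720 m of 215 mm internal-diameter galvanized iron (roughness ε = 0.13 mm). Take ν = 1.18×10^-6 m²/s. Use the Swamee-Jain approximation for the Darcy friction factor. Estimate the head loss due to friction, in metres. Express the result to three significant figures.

h_f ≈ 32.7 m

V = 4Q/(πD²) = 4·0.0753/(π·0.215²) = 2.074 m/s
Re = VD/ν = 2.074·0.215/1.18×10^-6 = 3.78×10^5 → turbulent
ε/D = 0.13/215 = 6.05×10^-4
Swamee-Jain: f = 0.01865
h_f = f(L/D)V²/(2g) = 0.01865·(1720/0.215)·2.074²/(2·9.81) = 32.72 m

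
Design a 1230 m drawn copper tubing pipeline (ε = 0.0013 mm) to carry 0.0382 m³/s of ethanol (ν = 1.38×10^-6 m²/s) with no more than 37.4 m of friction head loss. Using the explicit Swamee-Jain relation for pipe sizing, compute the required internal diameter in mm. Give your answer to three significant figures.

D ≈ 145 mm

Swamee-Jain (Type III): D = 0.66·[ε^1.25·(LQ²/(gh_f))^4.75 + ν·Q^9.4·(L/(gh_f))^5.2]^0.04
LQ²/(gh_f) = 0.004892; L/(gh_f) = 3.352
Term 1 = ε^1.25·(…)^4.75 = 4.65×10^-19; Term 2 = ν·Q^9.4·(…)^5.2 = 3.49×10^-17
D = 0.66·(4.65×10^-19 + 3.49×10^-17)^0.04 = 0.1450 m = 145 mm
Check: V = 2.31 m/s, Re = 2.43×10^5, f = 0.01505, h_f = 34.8 m ≈ 37.4 m ✓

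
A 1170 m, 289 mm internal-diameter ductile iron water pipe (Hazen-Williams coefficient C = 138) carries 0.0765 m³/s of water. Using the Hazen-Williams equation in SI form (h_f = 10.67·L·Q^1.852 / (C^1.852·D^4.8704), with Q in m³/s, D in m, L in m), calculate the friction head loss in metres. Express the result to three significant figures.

h_f ≈ 4.91 m

h_f = 10.67·1170·0.0765^1.852 / (138^1.852·0.289^4.8704) = 4.914 m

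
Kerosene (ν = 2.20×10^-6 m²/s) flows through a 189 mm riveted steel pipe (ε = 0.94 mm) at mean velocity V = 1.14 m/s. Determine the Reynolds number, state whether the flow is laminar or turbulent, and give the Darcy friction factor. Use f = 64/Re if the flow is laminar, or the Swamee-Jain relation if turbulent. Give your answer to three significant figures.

Re = VD/ν = 1.140·0.189/2.20×10^-6 = 9.79×10^4
Re > 4000 → turbulent; ε/D = 0.00497
Swamee-Jain: f = 0.03154

Re ≈ 9.79×10^4; turbulent; f ≈ 0.0315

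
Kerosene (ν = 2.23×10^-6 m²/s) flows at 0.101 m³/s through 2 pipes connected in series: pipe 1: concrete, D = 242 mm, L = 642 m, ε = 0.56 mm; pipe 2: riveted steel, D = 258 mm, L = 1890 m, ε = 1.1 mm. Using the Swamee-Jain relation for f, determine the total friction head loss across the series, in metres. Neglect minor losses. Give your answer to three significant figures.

H ≈ 57.7 m

Pipe 1: V = 2.196 m/s, Re = 2.38×10^5, ε/D = 0.00231, f = 0.02520, h_1 = f(L/D)V²/2g = 16.43 m
Pipe 2: V = 1.932 m/s, Re = 2.24×10^5, ε/D = 0.00426, f = 0.02959, h_2 = f(L/D)V²/2g = 41.24 m
Series → Q common, losses add: H = Σh = 57.67 m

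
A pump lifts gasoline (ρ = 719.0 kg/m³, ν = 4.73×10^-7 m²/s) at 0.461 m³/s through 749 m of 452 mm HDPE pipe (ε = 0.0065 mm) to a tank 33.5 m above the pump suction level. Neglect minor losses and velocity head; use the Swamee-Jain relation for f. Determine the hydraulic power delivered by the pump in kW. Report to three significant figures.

V = 4Q/(πD²) = 2.873 m/s; Re = 2.75×10^6; ε/D = 1.44×10^-5; f = 0.01049
h_f = f(L/D)V²/2g = 7.310 m
Total head H = z + h_f = 33.5 + 7.310 = 40.81 m
P_hyd = ρgQH = 719.0·9.81·0.461·40.81 = 132.7 kW

P_hyd ≈ 133 kW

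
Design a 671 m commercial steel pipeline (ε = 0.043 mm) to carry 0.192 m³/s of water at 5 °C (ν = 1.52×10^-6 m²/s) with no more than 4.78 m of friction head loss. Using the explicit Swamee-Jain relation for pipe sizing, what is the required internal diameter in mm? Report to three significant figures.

Swamee-Jain (Type III): D = 0.66·[ε^1.25·(LQ²/(gh_f))^4.75 + ν·Q^9.4·(L/(gh_f))^5.2]^0.04
LQ²/(gh_f) = 0.5275; L/(gh_f) = 14.31
Term 1 = ε^1.25·(…)^4.75 = 1.67×10^-7; Term 2 = ν·Q^9.4·(…)^5.2 = 2.85×10^-7
D = 0.66·(1.67×10^-7 + 2.85×10^-7)^0.04 = 0.3679 m = 368 mm
Check: V = 1.81 m/s, Re = 4.37×10^5, f = 0.01488, h_f = 4.51 m ≈ 4.78 m ✓

D ≈ 368 mm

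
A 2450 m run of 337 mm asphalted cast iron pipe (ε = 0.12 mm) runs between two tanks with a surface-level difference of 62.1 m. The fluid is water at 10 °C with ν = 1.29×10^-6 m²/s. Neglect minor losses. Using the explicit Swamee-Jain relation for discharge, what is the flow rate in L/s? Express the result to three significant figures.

Swamee-Jain (Type II): Q = -0.965·√(gD⁵h_f/L)·ln[ε/(3.7D) + √(3.17ν²L/(gD³h_f))]
√(gD⁵h_f/L) = √(9.81·0.337⁵·62.1/2450) = 0.03288
ε/(3.7D) = 9.62×10^-5; √(3.17ν²L/(gD³h_f)) = 2.35×10^-5
Q = -0.965·0.03288·ln(1.198×10^-4) = 0.2865 m³/s
Check: V = 3.21 m/s, Re = 8.39×10^5, f = 0.01635, h_f = 62.5 m ≈ 62.1 m ✓

Q ≈ 286 L/s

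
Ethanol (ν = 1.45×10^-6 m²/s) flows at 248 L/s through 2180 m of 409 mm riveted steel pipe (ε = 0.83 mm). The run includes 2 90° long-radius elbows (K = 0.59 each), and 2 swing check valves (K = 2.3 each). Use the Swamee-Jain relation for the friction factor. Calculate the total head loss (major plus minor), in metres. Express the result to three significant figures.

V = 4Q/(πD²) = 1.888 m/s; V²/2g = 0.1816 m
Re = 5.32×10^5, ε/D = 0.00203 → f = 0.02396 (Swamee-Jain)
Major: h_f = f(L/D)·V²/2g = 0.02396·5330·0.1816 = 23.19 m
Minor: ΣK = 5.78; h_m = ΣK·V²/2g = 1.050 m
Total H_L = 23.19 + 1.050 = 24.24 m

H_L ≈ 24.2 m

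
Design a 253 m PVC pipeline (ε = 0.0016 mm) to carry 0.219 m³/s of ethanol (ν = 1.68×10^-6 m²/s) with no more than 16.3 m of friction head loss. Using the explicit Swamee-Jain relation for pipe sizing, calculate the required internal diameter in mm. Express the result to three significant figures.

Swamee-Jain (Type III): D = 0.66·[ε^1.25·(LQ²/(gh_f))^4.75 + ν·Q^9.4·(L/(gh_f))^5.2]^0.04
LQ²/(gh_f) = 0.07588; L/(gh_f) = 1.582
Term 1 = ε^1.25·(…)^4.75 = 2.73×10^-13; Term 2 = ν·Q^9.4·(…)^5.2 = 1.15×10^-11
D = 0.66·(2.73×10^-13 + 1.15×10^-11)^0.04 = 0.2412 m = 241 mm
Check: V = 4.79 m/s, Re = 6.88×10^5, f = 0.01250, h_f = 15.4 m ≈ 16.3 m ✓

D ≈ 241 mm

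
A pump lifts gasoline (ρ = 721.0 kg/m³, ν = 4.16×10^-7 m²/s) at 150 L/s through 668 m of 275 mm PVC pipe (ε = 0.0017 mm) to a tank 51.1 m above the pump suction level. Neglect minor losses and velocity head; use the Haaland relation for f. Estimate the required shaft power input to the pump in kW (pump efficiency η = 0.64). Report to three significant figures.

V = 4Q/(πD²) = 2.525 m/s; Re = 1.67×10^6; ε/D = 6.18×10^-6; f = 0.01080
h_f = f(L/D)V²/2g = 8.531 m
Total head H = z + h_f = 51.1 + 8.531 = 59.63 m
P_hyd = ρgQH = 721.0·9.81·0.150·59.63 = 63.27 kW
P_shaft = P_hyd/η = 63.27/0.64 = 98.85 kW

P_shaft ≈ 98.9 kW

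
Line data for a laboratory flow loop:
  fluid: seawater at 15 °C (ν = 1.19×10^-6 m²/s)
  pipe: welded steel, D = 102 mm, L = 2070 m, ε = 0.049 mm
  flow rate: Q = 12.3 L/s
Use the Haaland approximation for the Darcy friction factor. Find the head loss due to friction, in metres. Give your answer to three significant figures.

h_f ≈ 45.4 m

V = 4Q/(πD²) = 4·0.0123/(π·0.102²) = 1.505 m/s
Re = VD/ν = 1.505·0.102/1.19×10^-6 = 1.29×10^5 → turbulent
ε/D = 0.049/102 = 4.80×10^-4
Haaland: f = 0.01937
h_f = f(L/D)V²/(2g) = 0.01937·(2070/0.102)·1.505²/(2·9.81) = 45.40 m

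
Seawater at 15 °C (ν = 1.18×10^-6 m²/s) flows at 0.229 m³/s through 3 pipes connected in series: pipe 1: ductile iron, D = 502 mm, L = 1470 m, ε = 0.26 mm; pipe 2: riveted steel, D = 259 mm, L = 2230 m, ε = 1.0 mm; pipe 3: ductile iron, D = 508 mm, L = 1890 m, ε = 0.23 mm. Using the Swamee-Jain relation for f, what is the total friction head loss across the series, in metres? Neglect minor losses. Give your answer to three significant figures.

Pipe 1: V = 1.157 m/s, Re = 4.92×10^5, ε/D = 5.18×10^-4, f = 0.01790, h_1 = f(L/D)V²/2g = 3.577 m
Pipe 2: V = 4.347 m/s, Re = 9.54×10^5, ε/D = 0.00386, f = 0.02831, h_2 = f(L/D)V²/2g = 234.7 m
Pipe 3: V = 1.130 m/s, Re = 4.86×10^5, ε/D = 4.53×10^-4, f = 0.01750, h_3 = f(L/D)V²/2g = 4.236 m
Series → Q common, losses add: H = Σh = 242.5 m

H ≈ 243 m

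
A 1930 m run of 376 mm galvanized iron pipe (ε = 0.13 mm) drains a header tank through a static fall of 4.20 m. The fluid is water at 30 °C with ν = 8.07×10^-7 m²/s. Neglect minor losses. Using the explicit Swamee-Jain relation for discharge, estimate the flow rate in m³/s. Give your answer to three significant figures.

Q ≈ 0.109 m³/s

Swamee-Jain (Type II): Q = -0.965·√(gD⁵h_f/L)·ln[ε/(3.7D) + √(3.17ν²L/(gD³h_f))]
√(gD⁵h_f/L) = √(9.81·0.376⁵·4.20/1930) = 0.01267
ε/(3.7D) = 9.34×10^-5; √(3.17ν²L/(gD³h_f)) = 4.27×10^-5
Q = -0.965·0.01267·ln(1.361×10^-4) = 0.1088 m³/s
Check: V = 0.980 m/s, Re = 4.57×10^5, f = 0.01682, h_f = 4.23 m ≈ 4.20 m ✓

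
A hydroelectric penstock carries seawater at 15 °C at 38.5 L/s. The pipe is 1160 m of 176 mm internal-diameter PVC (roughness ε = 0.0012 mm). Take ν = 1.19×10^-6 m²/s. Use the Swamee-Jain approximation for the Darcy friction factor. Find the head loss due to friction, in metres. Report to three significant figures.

h_f ≈ 12.7 m

V = 4Q/(πD²) = 4·0.0385/(π·0.176²) = 1.583 m/s
Re = VD/ν = 1.583·0.176/1.19×10^-6 = 2.34×10^5 → turbulent
ε/D = 0.0012/176 = 6.82×10^-6
Swamee-Jain: f = 0.01514
h_f = f(L/D)V²/(2g) = 0.01514·(1160/0.176)·1.583²/(2·9.81) = 12.73 m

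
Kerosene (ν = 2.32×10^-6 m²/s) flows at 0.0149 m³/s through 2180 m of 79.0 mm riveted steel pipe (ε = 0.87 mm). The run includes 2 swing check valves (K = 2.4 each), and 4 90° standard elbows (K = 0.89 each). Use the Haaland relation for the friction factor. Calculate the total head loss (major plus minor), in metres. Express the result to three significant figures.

V = 4Q/(πD²) = 3.040 m/s; V²/2g = 0.4710 m
Re = 1.04×10^5, ε/D = 0.0110 → f = 0.03976 (Haaland)
Major: h_f = f(L/D)·V²/2g = 0.03976·27595·0.4710 = 516.7 m
Minor: ΣK = 8.36; h_m = ΣK·V²/2g = 3.937 m
Total H_L = 516.7 + 3.937 = 520.7 m

H_L ≈ 521 m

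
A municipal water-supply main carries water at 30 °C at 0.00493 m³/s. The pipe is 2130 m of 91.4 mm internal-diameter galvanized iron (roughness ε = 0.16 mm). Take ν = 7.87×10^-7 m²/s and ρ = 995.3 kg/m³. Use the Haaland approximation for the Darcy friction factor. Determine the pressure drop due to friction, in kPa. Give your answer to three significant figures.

Δp ≈ 161 kPa

V = 4Q/(πD²) = 4·0.00493/(π·0.0914²) = 0.7514 m/s
Re = VD/ν = 0.7514·0.0914/7.87×10^-7 = 8.73×10^4 → turbulent
ε/D = 0.16/91.4 = 0.00175
Haaland: f = 0.02451
h_f = f(L/D)V²/(2g) = 0.02451·(2130/0.0914)·0.7514²/(2·9.81) = 16.44 m
Δp = ρg·h_f = 995.3·9.81·16.44 = 160.5 kPa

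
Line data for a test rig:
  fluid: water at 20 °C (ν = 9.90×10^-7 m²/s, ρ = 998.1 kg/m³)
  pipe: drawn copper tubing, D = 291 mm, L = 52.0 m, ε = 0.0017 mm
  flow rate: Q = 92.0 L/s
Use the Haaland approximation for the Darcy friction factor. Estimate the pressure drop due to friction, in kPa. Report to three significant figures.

V = 4Q/(πD²) = 4·0.0920/(π·0.291²) = 1.383 m/s
Re = VD/ν = 1.383·0.291/9.90×10^-7 = 4.07×10^5 → turbulent
ε/D = 0.0017/291 = 5.84×10^-6
Haaland: f = 0.01362
h_f = f(L/D)V²/(2g) = 0.01362·(52.0/0.291)·1.383²/(2·9.81) = 0.2373 m
Δp = ρg·h_f = 998.1·9.81·0.2373 = 2.323 kPa

Δp ≈ 2.32 kPa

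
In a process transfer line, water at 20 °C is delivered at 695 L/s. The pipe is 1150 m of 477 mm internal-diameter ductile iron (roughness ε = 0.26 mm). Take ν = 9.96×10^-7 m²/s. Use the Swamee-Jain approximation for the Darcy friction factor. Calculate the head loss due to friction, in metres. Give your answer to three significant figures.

h_f ≈ 32.3 m

V = 4Q/(πD²) = 4·0.695/(π·0.477²) = 3.889 m/s
Re = VD/ν = 3.889·0.477/9.96×10^-7 = 1.86×10^6 → turbulent
ε/D = 0.26/477 = 5.45×10^-4
Swamee-Jain: f = 0.01736
h_f = f(L/D)V²/(2g) = 0.01736·(1150/0.477)·3.889²/(2·9.81) = 32.27 m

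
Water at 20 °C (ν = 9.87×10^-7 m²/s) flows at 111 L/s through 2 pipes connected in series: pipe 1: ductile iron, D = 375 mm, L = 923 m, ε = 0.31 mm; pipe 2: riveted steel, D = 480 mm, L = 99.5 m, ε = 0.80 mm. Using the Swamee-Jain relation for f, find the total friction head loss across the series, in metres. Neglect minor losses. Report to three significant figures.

Pipe 1: V = 1.005 m/s, Re = 3.82×10^5, ε/D = 8.27×10^-4, f = 0.01977, h_1 = f(L/D)V²/2g = 2.505 m
Pipe 2: V = 0.6134 m/s, Re = 2.98×10^5, ε/D = 0.00167, f = 0.02316, h_2 = f(L/D)V²/2g = 0.09208 m
Series → Q common, losses add: H = Σh = 2.597 m

H ≈ 2.60 m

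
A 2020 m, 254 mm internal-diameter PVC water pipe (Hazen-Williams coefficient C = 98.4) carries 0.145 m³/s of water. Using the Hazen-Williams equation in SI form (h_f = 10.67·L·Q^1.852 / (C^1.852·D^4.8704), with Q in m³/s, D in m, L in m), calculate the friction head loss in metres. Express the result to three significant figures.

h_f ≈ 97.3 m

h_f = 10.67·2020·0.145^1.852 / (98.4^1.852·0.254^4.8704) = 97.28 m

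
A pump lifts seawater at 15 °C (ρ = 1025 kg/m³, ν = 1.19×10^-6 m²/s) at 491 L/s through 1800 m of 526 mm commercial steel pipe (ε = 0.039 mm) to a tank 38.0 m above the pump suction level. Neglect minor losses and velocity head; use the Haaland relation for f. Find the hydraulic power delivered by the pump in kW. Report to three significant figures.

V = 4Q/(πD²) = 2.260 m/s; Re = 9.99×10^5; ε/D = 7.41×10^-5; f = 0.01293
h_f = f(L/D)V²/2g = 11.51 m
Total head H = z + h_f = 38.0 + 11.51 = 49.51 m
P_hyd = ρgQH = 1025·9.81·0.491·49.51 = 244.5 kW

P_hyd ≈ 244 kW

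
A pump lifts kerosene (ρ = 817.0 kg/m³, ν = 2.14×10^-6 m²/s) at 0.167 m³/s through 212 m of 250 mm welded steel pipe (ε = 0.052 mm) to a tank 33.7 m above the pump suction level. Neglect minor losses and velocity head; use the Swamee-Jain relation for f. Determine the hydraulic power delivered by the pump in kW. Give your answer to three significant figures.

V = 4Q/(πD²) = 3.402 m/s; Re = 3.97×10^5; ε/D = 2.08×10^-4; f = 0.01591
h_f = f(L/D)V²/2g = 7.959 m
Total head H = z + h_f = 33.7 + 7.959 = 41.66 m
P_hyd = ρgQH = 817.0·9.81·0.167·41.66 = 55.76 kW

P_hyd ≈ 55.8 kW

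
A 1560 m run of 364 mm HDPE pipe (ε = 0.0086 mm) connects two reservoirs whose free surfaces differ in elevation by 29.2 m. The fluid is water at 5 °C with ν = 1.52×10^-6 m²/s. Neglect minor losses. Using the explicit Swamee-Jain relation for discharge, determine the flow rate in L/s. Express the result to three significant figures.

Swamee-Jain (Type II): Q = -0.965·√(gD⁵h_f/L)·ln[ε/(3.7D) + √(3.17ν²L/(gD³h_f))]
√(gD⁵h_f/L) = √(9.81·0.364⁵·29.2/1560) = 0.03425
ε/(3.7D) = 6.39×10^-6; √(3.17ν²L/(gD³h_f)) = 2.88×10^-5
Q = -0.965·0.03425·ln(3.514×10^-5) = 0.3390 m³/s
Check: V = 3.26 m/s, Re = 7.80×10^5, f = 0.01259, h_f = 29.2 m ≈ 29.2 m ✓

Q ≈ 339 L/s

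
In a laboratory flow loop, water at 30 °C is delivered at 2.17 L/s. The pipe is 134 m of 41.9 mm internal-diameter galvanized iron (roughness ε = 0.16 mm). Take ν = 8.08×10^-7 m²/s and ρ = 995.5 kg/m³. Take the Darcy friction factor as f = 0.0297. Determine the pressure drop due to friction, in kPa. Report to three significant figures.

V = 4Q/(πD²) = 4·0.00217/(π·0.0419²) = 1.574 m/s
h_f = f(L/D)V²/(2g) = 0.02970·(134/0.0419)·1.574²/(2·9.81) = 11.99 m
Δp = ρg·h_f = 995.5·9.81·11.99 = 117.1 kPa

Δp ≈ 117 kPa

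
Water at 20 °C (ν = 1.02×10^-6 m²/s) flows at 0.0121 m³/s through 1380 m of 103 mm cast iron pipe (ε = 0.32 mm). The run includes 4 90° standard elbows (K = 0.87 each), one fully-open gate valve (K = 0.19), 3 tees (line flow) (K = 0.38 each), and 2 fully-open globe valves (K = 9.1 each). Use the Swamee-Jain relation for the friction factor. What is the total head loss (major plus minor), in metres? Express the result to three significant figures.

V = 4Q/(πD²) = 1.452 m/s; V²/2g = 0.1075 m
Re = 1.47×10^5, ε/D = 0.00311 → f = 0.02752 (Swamee-Jain)
Major: h_f = f(L/D)·V²/2g = 0.02752·13398·0.1075 = 39.63 m
Minor: ΣK = 23.0; h_m = ΣK·V²/2g = 2.473 m
Total H_L = 39.63 + 2.473 = 42.10 m

H_L ≈ 42.1 m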